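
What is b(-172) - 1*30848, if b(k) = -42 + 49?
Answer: -30841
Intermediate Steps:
b(k) = 7
b(-172) - 1*30848 = 7 - 1*30848 = 7 - 30848 = -30841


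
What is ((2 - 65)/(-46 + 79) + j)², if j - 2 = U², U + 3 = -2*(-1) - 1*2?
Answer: 10000/121 ≈ 82.645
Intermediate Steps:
U = -3 (U = -3 + (-2*(-1) - 1*2) = -3 + (2 - 2) = -3 + 0 = -3)
j = 11 (j = 2 + (-3)² = 2 + 9 = 11)
((2 - 65)/(-46 + 79) + j)² = ((2 - 65)/(-46 + 79) + 11)² = (-63/33 + 11)² = (-63*1/33 + 11)² = (-21/11 + 11)² = (100/11)² = 10000/121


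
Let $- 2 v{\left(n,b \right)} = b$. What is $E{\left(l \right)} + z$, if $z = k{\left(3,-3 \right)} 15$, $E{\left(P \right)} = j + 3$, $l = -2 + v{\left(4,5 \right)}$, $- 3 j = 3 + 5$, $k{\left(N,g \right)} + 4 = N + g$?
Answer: $- \frac{179}{3} \approx -59.667$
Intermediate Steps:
$k{\left(N,g \right)} = -4 + N + g$ ($k{\left(N,g \right)} = -4 + \left(N + g\right) = -4 + N + g$)
$j = - \frac{8}{3}$ ($j = - \frac{3 + 5}{3} = \left(- \frac{1}{3}\right) 8 = - \frac{8}{3} \approx -2.6667$)
$v{\left(n,b \right)} = - \frac{b}{2}$
$l = - \frac{9}{2}$ ($l = -2 - \frac{5}{2} = - \frac{9}{2} \approx -4.5$)
$E{\left(P \right)} = \frac{1}{3}$ ($E{\left(P \right)} = - \frac{8}{3} + 3 = \frac{1}{3}$)
$z = -60$ ($z = \left(-4 + 3 - 3\right) 15 = \left(-4\right) 15 = -60$)
$E{\left(l \right)} + z = \frac{1}{3} - 60 = - \frac{179}{3}$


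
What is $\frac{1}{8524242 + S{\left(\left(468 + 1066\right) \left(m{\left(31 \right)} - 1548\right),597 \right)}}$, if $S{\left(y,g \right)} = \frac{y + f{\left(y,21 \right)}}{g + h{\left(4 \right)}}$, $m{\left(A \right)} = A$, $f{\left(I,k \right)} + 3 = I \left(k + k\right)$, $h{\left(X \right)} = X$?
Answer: $\frac{601}{5023005085} \approx 1.1965 \cdot 10^{-7}$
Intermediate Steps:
$f{\left(I,k \right)} = -3 + 2 I k$ ($f{\left(I,k \right)} = -3 + I \left(k + k\right) = -3 + I 2 k = -3 + 2 I k$)
$S{\left(y,g \right)} = \frac{-3 + 43 y}{4 + g}$ ($S{\left(y,g \right)} = \frac{y + \left(-3 + 2 y 21\right)}{g + 4} = \frac{y + \left(-3 + 42 y\right)}{4 + g} = \frac{-3 + 43 y}{4 + g}$)
$\frac{1}{8524242 + S{\left(\left(468 + 1066\right) \left(m{\left(31 \right)} - 1548\right),597 \right)}} = \frac{1}{8524242 + \frac{-3 + 43 \left(468 + 1066\right) \left(31 - 1548\right)}{4 + 597}} = \frac{1}{8524242 + \frac{-3 + 43 \cdot 1534 \left(-1517\right)}{601}} = \frac{1}{8524242 + \frac{-3 + 43 \left(-2327078\right)}{601}} = \frac{1}{8524242 + \frac{-3 - 100064354}{601}} = \frac{1}{8524242 + \frac{1}{601} \left(-100064357\right)} = \frac{1}{8524242 - \frac{100064357}{601}} = \frac{1}{\frac{5023005085}{601}} = \frac{601}{5023005085}$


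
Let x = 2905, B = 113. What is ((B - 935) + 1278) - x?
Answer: -2449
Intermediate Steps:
((B - 935) + 1278) - x = ((113 - 935) + 1278) - 1*2905 = (-822 + 1278) - 2905 = 456 - 2905 = -2449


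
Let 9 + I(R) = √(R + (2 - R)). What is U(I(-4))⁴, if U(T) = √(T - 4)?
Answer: (13 - √2)² ≈ 134.23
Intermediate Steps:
I(R) = -9 + √2 (I(R) = -9 + √(R + (2 - R)) = -9 + √2)
U(T) = √(-4 + T)
U(I(-4))⁴ = (√(-4 + (-9 + √2)))⁴ = (√(-13 + √2))⁴ = (-13 + √2)²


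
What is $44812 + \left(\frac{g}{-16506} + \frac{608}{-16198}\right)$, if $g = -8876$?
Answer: $\frac{427902061802}{9548721} \approx 44813.0$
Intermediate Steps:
$44812 + \left(\frac{g}{-16506} + \frac{608}{-16198}\right) = 44812 + \left(- \frac{8876}{-16506} + \frac{608}{-16198}\right) = 44812 + \left(\left(-8876\right) \left(- \frac{1}{16506}\right) + 608 \left(- \frac{1}{16198}\right)\right) = 44812 + \left(\frac{634}{1179} - \frac{304}{8099}\right) = 44812 + \frac{4776350}{9548721} = \frac{427902061802}{9548721}$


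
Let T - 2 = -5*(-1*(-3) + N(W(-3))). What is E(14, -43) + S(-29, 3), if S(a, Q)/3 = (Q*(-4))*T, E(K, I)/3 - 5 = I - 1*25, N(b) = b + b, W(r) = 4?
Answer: 1719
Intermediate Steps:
N(b) = 2*b
E(K, I) = -60 + 3*I (E(K, I) = 15 + 3*(I - 1*25) = 15 + 3*(I - 25) = 15 + 3*(-25 + I) = 15 + (-75 + 3*I) = -60 + 3*I)
T = -53 (T = 2 - 5*(-1*(-3) + 2*4) = 2 - 5*(3 + 8) = 2 - 5*11 = 2 - 55 = -53)
S(a, Q) = 636*Q (S(a, Q) = 3*((Q*(-4))*(-53)) = 3*(-4*Q*(-53)) = 3*(212*Q) = 636*Q)
E(14, -43) + S(-29, 3) = (-60 + 3*(-43)) + 636*3 = (-60 - 129) + 1908 = -189 + 1908 = 1719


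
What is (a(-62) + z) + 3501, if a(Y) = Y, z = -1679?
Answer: 1760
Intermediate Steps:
(a(-62) + z) + 3501 = (-62 - 1679) + 3501 = -1741 + 3501 = 1760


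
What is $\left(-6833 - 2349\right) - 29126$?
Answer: $-38308$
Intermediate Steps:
$\left(-6833 - 2349\right) - 29126 = -9182 - 29126 = -38308$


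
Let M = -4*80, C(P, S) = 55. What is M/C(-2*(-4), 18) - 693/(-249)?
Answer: -2771/913 ≈ -3.0350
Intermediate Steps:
M = -320
M/C(-2*(-4), 18) - 693/(-249) = -320/55 - 693/(-249) = -320*1/55 - 693*(-1/249) = -64/11 + 231/83 = -2771/913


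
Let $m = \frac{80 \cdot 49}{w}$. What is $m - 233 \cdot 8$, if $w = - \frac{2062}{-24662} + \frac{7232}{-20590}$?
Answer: $- \frac{560963704264}{33974751} \approx -16511.0$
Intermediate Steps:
$w = - \frac{33974751}{126947645}$ ($w = \left(-2062\right) \left(- \frac{1}{24662}\right) + 7232 \left(- \frac{1}{20590}\right) = \frac{1031}{12331} - \frac{3616}{10295} = - \frac{33974751}{126947645} \approx -0.26763$)
$m = - \frac{497634768400}{33974751}$ ($m = \frac{80 \cdot 49}{- \frac{33974751}{126947645}} = 3920 \left(- \frac{126947645}{33974751}\right) = - \frac{497634768400}{33974751} \approx -14647.0$)
$m - 233 \cdot 8 = - \frac{497634768400}{33974751} - 233 \cdot 8 = - \frac{497634768400}{33974751} - 1864 = - \frac{560963704264}{33974751}$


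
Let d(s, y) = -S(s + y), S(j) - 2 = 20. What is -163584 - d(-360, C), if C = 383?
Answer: -163562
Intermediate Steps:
S(j) = 22 (S(j) = 2 + 20 = 22)
d(s, y) = -22 (d(s, y) = -1*22 = -22)
-163584 - d(-360, C) = -163584 - 1*(-22) = -163584 + 22 = -163562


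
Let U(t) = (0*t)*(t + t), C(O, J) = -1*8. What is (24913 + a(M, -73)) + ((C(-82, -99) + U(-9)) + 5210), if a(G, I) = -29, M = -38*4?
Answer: 30086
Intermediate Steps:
C(O, J) = -8
M = -152
U(t) = 0 (U(t) = 0*(2*t) = 0)
(24913 + a(M, -73)) + ((C(-82, -99) + U(-9)) + 5210) = (24913 - 29) + ((-8 + 0) + 5210) = 24884 + (-8 + 5210) = 24884 + 5202 = 30086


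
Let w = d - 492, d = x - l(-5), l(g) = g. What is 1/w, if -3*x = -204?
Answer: -1/419 ≈ -0.0023866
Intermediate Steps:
x = 68 (x = -⅓*(-204) = 68)
d = 73 (d = 68 - 1*(-5) = 68 + 5 = 73)
w = -419 (w = 73 - 492 = -419)
1/w = 1/(-419) = -1/419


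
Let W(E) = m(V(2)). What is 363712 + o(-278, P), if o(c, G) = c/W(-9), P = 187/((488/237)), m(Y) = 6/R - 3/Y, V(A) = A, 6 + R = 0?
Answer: 1819116/5 ≈ 3.6382e+5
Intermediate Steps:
R = -6 (R = -6 + 0 = -6)
m(Y) = -1 - 3/Y (m(Y) = 6/(-6) - 3/Y = 6*(-1/6) - 3/Y = -1 - 3/Y)
W(E) = -5/2 (W(E) = (-3 - 1*2)/2 = (-3 - 2)/2 = (1/2)*(-5) = -5/2)
P = 44319/488 (P = 187/((488*(1/237))) = 187/(488/237) = 187*(237/488) = 44319/488 ≈ 90.818)
o(c, G) = -2*c/5 (o(c, G) = c/(-5/2) = c*(-2/5) = -2*c/5)
363712 + o(-278, P) = 363712 - 2/5*(-278) = 363712 + 556/5 = 1819116/5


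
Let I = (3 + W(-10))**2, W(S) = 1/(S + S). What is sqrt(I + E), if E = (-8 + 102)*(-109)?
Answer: 3*I*sqrt(454991)/20 ≈ 101.18*I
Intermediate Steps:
W(S) = 1/(2*S)
E = -10246 (E = 94*(-109) = -10246)
I = 3481/400 (I = (3 + (1/2)/(-10))**2 = (3 + (1/2)*(-1/10))**2 = (3 - 1/20)**2 = (59/20)**2 = 3481/400 ≈ 8.7025)
sqrt(I + E) = sqrt(3481/400 - 10246) = sqrt(-4094919/400) = 3*I*sqrt(454991)/20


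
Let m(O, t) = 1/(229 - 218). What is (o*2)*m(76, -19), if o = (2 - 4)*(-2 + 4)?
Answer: -8/11 ≈ -0.72727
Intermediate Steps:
m(O, t) = 1/11
o = -4 (o = -2*2 = -4)
(o*2)*m(76, -19) = -4*2*(1/11) = -8*1/11 = -8/11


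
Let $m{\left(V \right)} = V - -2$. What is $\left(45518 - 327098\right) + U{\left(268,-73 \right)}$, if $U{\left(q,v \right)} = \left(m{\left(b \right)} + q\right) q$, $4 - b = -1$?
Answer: $-207880$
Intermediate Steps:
$b = 5$ ($b = 4 - -1 = 4 + 1 = 5$)
$m{\left(V \right)} = 2 + V$ ($m{\left(V \right)} = V + 2 = 2 + V$)
$U{\left(q,v \right)} = q \left(7 + q\right)$ ($U{\left(q,v \right)} = \left(\left(2 + 5\right) + q\right) q = \left(7 + q\right) q = q \left(7 + q\right)$)
$\left(45518 - 327098\right) + U{\left(268,-73 \right)} = \left(45518 - 327098\right) + 268 \left(7 + 268\right) = -281580 + 268 \cdot 275 = -281580 + 73700 = -207880$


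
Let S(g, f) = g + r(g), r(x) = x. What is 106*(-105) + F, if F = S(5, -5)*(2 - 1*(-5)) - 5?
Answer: -11065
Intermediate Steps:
S(g, f) = 2*g (S(g, f) = g + g = 2*g)
F = 65 (F = (2*5)*(2 - 1*(-5)) - 5 = 10*(2 + 5) - 5 = 10*7 - 5 = 70 - 5 = 65)
106*(-105) + F = 106*(-105) + 65 = -11130 + 65 = -11065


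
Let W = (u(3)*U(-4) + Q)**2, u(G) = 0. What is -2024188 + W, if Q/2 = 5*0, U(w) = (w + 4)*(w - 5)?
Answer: -2024188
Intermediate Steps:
U(w) = (-5 + w)*(4 + w) (U(w) = (4 + w)*(-5 + w) = (-5 + w)*(4 + w))
Q = 0 (Q = 2*(5*0) = 2*0 = 0)
W = 0 (W = (0*(-20 + (-4)**2 - 1*(-4)) + 0)**2 = (0*(-20 + 16 + 4) + 0)**2 = (0*0 + 0)**2 = (0 + 0)**2 = 0**2 = 0)
-2024188 + W = -2024188 + 0 = -2024188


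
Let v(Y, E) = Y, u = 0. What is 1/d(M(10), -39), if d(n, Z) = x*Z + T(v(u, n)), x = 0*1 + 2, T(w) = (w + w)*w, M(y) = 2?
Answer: -1/78 ≈ -0.012821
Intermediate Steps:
T(w) = 2*w**2 (T(w) = (2*w)*w = 2*w**2)
x = 2 (x = 0 + 2 = 2)
d(n, Z) = 2*Z (d(n, Z) = 2*Z + 2*0**2 = 2*Z + 2*0 = 2*Z + 0 = 2*Z)
1/d(M(10), -39) = 1/(2*(-39)) = 1/(-78) = -1/78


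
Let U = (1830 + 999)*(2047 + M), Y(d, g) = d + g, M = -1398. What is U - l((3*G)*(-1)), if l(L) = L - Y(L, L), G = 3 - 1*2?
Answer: 1836018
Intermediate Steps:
G = 1 (G = 3 - 2 = 1)
l(L) = -L (l(L) = L - (L + L) = L - 2*L = -L)
U = 1836021 (U = (1830 + 999)*(2047 - 1398) = 2829*649 = 1836021)
U - l((3*G)*(-1)) = 1836021 - (-1)*(3*1)*(-1) = 1836021 - (-1)*3*(-1) = 1836021 - (-1)*(-3) = 1836021 - 1*3 = 1836021 - 3 = 1836018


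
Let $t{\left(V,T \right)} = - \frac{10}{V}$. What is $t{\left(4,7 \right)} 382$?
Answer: $-955$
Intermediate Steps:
$t{\left(4,7 \right)} 382 = - \frac{10}{4} \cdot 382 = \left(-10\right) \frac{1}{4} \cdot 382 = \left(- \frac{5}{2}\right) 382 = -955$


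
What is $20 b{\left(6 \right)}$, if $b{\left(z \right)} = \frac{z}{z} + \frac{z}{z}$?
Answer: $40$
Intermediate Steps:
$b{\left(z \right)} = 2$ ($b{\left(z \right)} = 1 + 1 = 2$)
$20 b{\left(6 \right)} = 20 \cdot 2 = 40$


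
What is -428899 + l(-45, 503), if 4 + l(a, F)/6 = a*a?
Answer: -416773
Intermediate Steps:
l(a, F) = -24 + 6*a² (l(a, F) = -24 + 6*(a*a) = -24 + 6*a²)
-428899 + l(-45, 503) = -428899 + (-24 + 6*(-45)²) = -428899 + (-24 + 6*2025) = -428899 + (-24 + 12150) = -428899 + 12126 = -416773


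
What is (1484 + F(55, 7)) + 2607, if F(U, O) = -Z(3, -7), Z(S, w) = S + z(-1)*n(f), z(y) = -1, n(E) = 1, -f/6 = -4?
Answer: 4089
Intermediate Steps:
f = 24 (f = -6*(-4) = 24)
Z(S, w) = -1 + S (Z(S, w) = S - 1*1 = S - 1 = -1 + S)
F(U, O) = -2 (F(U, O) = -(-1 + 3) = -1*2 = -2)
(1484 + F(55, 7)) + 2607 = (1484 - 2) + 2607 = 1482 + 2607 = 4089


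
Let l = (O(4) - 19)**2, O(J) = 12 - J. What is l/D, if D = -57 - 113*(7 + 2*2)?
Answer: -121/1300 ≈ -0.093077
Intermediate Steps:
D = -1300 (D = -57 - 113*(7 + 4) = -57 - 113*11 = -57 - 1243 = -1300)
l = 121 (l = ((12 - 1*4) - 19)**2 = ((12 - 4) - 19)**2 = (8 - 19)**2 = (-11)**2 = 121)
l/D = 121/(-1300) = 121*(-1/1300) = -121/1300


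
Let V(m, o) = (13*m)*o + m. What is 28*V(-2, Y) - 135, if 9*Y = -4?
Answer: 1193/9 ≈ 132.56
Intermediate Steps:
Y = -4/9 (Y = (⅑)*(-4) = -4/9 ≈ -0.44444)
V(m, o) = m + 13*m*o (V(m, o) = 13*m*o + m = m + 13*m*o)
28*V(-2, Y) - 135 = 28*(-2*(1 + 13*(-4/9))) - 135 = 28*(-2*(1 - 52/9)) - 135 = 28*(-2*(-43/9)) - 135 = 28*(86/9) - 135 = 2408/9 - 135 = 1193/9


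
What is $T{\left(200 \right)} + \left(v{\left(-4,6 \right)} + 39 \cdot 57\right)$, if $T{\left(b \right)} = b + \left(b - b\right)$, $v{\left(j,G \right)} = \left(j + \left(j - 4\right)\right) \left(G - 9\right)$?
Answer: $2459$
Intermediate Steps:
$v{\left(j,G \right)} = \left(-9 + G\right) \left(-4 + 2 j\right)$ ($v{\left(j,G \right)} = \left(j + \left(j - 4\right)\right) \left(-9 + G\right) = \left(j + \left(-4 + j\right)\right) \left(-9 + G\right) = \left(-4 + 2 j\right) \left(-9 + G\right) = \left(-9 + G\right) \left(-4 + 2 j\right)$)
$T{\left(b \right)} = b$ ($T{\left(b \right)} = b + 0 = b$)
$T{\left(200 \right)} + \left(v{\left(-4,6 \right)} + 39 \cdot 57\right) = 200 + \left(\left(36 - -72 - 24 + 2 \cdot 6 \left(-4\right)\right) + 39 \cdot 57\right) = 200 + \left(\left(36 + 72 - 24 - 48\right) + 2223\right) = 200 + \left(36 + 2223\right) = 200 + 2259 = 2459$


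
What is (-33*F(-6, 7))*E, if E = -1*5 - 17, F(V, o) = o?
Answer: 5082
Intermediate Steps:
E = -22 (E = -5 - 17 = -22)
(-33*F(-6, 7))*E = -33*7*(-22) = -231*(-22) = 5082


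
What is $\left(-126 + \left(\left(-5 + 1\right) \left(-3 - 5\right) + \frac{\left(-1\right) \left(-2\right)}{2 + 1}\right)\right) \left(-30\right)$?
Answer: $2800$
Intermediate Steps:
$\left(-126 + \left(\left(-5 + 1\right) \left(-3 - 5\right) + \frac{\left(-1\right) \left(-2\right)}{2 + 1}\right)\right) \left(-30\right) = \left(-126 + \left(\left(-4\right) \left(-8\right) + \frac{2}{3}\right)\right) \left(-30\right) = \left(-126 + \left(32 + 2 \cdot \frac{1}{3}\right)\right) \left(-30\right) = \left(-126 + \left(32 + \frac{2}{3}\right)\right) \left(-30\right) = \left(-126 + \frac{98}{3}\right) \left(-30\right) = \left(- \frac{280}{3}\right) \left(-30\right) = 2800$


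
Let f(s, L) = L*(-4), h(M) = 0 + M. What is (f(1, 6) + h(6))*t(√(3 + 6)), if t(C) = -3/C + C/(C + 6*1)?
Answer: 12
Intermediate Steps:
h(M) = M
f(s, L) = -4*L
t(C) = -3/C + C/(6 + C) (t(C) = -3/C + C/(C + 6) = -3/C + C/(6 + C))
(f(1, 6) + h(6))*t(√(3 + 6)) = (-4*6 + 6)*((-18 + (√(3 + 6))² - 3*√(3 + 6))/((√(3 + 6))*(6 + √(3 + 6)))) = (-24 + 6)*((-18 + (√9)² - 3*√9)/((√9)*(6 + √9))) = -18*(-18 + 3² - 3*3)/(3*(6 + 3)) = -6*(-18 + 9 - 9)/9 = -6*(-18)/9 = -18*(-⅔) = 12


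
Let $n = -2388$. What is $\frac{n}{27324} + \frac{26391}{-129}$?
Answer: $- \frac{20039326}{97911} \approx -204.67$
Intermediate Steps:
$\frac{n}{27324} + \frac{26391}{-129} = - \frac{2388}{27324} + \frac{26391}{-129} = \left(-2388\right) \frac{1}{27324} + 26391 \left(- \frac{1}{129}\right) = - \frac{199}{2277} - \frac{8797}{43} = - \frac{20039326}{97911}$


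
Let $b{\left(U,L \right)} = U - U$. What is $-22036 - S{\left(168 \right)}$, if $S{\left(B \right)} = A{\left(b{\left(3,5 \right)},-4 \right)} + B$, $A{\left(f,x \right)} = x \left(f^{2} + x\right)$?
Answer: $-22220$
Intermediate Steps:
$b{\left(U,L \right)} = 0$
$A{\left(f,x \right)} = x \left(x + f^{2}\right)$
$S{\left(B \right)} = 16 + B$ ($S{\left(B \right)} = - 4 \left(-4 + 0^{2}\right) + B = - 4 \left(-4 + 0\right) + B = \left(-4\right) \left(-4\right) + B = 16 + B$)
$-22036 - S{\left(168 \right)} = -22036 - \left(16 + 168\right) = -22036 - 184 = -22220$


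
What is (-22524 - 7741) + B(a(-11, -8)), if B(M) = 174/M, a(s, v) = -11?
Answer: -333089/11 ≈ -30281.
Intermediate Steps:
(-22524 - 7741) + B(a(-11, -8)) = (-22524 - 7741) + 174/(-11) = -30265 + 174*(-1/11) = -30265 - 174/11 = -333089/11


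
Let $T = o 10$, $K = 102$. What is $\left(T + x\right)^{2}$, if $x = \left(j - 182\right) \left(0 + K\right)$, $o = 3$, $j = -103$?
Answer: $843321600$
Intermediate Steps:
$T = 30$ ($T = 3 \cdot 10 = 30$)
$x = -29070$ ($x = \left(-103 - 182\right) \left(0 + 102\right) = \left(-285\right) 102 = -29070$)
$\left(T + x\right)^{2} = \left(30 - 29070\right)^{2} = \left(-29040\right)^{2} = 843321600$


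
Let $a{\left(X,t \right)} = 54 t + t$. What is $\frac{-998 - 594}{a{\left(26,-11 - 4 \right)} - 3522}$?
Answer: $\frac{1592}{4347} \approx 0.36623$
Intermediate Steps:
$a{\left(X,t \right)} = 55 t$
$\frac{-998 - 594}{a{\left(26,-11 - 4 \right)} - 3522} = \frac{-998 - 594}{55 \left(-11 - 4\right) - 3522} = - \frac{1592}{55 \left(-11 - 4\right) - 3522} = - \frac{1592}{55 \left(-15\right) - 3522} = - \frac{1592}{-825 - 3522} = - \frac{1592}{-4347} = \left(-1592\right) \left(- \frac{1}{4347}\right) = \frac{1592}{4347}$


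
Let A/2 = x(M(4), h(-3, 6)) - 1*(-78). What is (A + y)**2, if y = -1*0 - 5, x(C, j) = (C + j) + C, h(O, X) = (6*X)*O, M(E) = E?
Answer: 2401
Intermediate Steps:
h(O, X) = 6*O*X
x(C, j) = j + 2*C
y = -5 (y = 0 - 5 = -5)
A = -44 (A = 2*((6*(-3)*6 + 2*4) - 1*(-78)) = 2*((-108 + 8) + 78) = 2*(-100 + 78) = 2*(-22) = -44)
(A + y)**2 = (-44 - 5)**2 = (-49)**2 = 2401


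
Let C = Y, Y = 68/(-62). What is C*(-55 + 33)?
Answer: 748/31 ≈ 24.129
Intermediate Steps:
Y = -34/31 (Y = 68*(-1/62) = -34/31 ≈ -1.0968)
C = -34/31 ≈ -1.0968
C*(-55 + 33) = -34*(-55 + 33)/31 = -34/31*(-22) = 748/31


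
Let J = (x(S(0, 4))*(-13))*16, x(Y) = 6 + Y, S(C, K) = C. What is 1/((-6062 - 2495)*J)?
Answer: 1/10679136 ≈ 9.3641e-8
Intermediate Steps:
J = -1248 (J = ((6 + 0)*(-13))*16 = (6*(-13))*16 = -78*16 = -1248)
1/((-6062 - 2495)*J) = 1/(-6062 - 2495*(-1248)) = -1/1248/(-8557) = -1/8557*(-1/1248) = 1/10679136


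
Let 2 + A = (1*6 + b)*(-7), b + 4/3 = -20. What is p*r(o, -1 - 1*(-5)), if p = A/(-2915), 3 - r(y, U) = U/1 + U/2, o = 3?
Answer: 316/2915 ≈ 0.10840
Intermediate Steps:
b = -64/3 (b = -4/3 - 20 = -64/3 ≈ -21.333)
r(y, U) = 3 - 3*U/2 (r(y, U) = 3 - (U/1 + U/2) = 3 - (U*1 + U*(½)) = 3 - (U + U/2) = 3 - 3*U/2)
A = 316/3 (A = -2 + (1*6 - 64/3)*(-7) = -2 + (6 - 64/3)*(-7) = -2 - 46/3*(-7) = -2 + 322/3 = 316/3 ≈ 105.33)
p = -316/8745 (p = (316/3)/(-2915) = (316/3)*(-1/2915) = -316/8745 ≈ -0.036135)
p*r(o, -1 - 1*(-5)) = -316*(3 - 3*(-1 - 1*(-5))/2)/8745 = -316*(3 - 3*(-1 + 5)/2)/8745 = -316*(3 - 3/2*4)/8745 = -316*(3 - 6)/8745 = -316/8745*(-3) = 316/2915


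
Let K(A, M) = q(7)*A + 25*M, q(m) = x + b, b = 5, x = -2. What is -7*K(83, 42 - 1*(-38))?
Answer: -15743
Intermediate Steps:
q(m) = 3 (q(m) = -2 + 5 = 3)
K(A, M) = 3*A + 25*M
-7*K(83, 42 - 1*(-38)) = -7*(3*83 + 25*(42 - 1*(-38))) = -7*(249 + 25*(42 + 38)) = -7*(249 + 25*80) = -7*(249 + 2000) = -7*2249 = -15743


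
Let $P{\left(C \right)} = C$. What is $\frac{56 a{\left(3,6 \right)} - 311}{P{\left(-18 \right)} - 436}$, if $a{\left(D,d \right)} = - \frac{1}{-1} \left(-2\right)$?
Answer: $\frac{423}{454} \approx 0.93172$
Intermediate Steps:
$a{\left(D,d \right)} = -2$ ($a{\left(D,d \right)} = \left(-1\right) \left(-1\right) \left(-2\right) = 1 \left(-2\right) = -2$)
$\frac{56 a{\left(3,6 \right)} - 311}{P{\left(-18 \right)} - 436} = \frac{56 \left(-2\right) - 311}{-18 - 436} = \frac{-112 - 311}{-454} = \left(-423\right) \left(- \frac{1}{454}\right) = \frac{423}{454}$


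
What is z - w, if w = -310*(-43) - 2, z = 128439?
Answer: 115111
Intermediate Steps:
w = 13328 (w = 13330 - 2 = 13328)
z - w = 128439 - 1*13328 = 128439 - 13328 = 115111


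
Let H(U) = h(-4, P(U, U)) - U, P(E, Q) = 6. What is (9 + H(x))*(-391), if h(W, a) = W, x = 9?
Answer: 1564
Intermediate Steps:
H(U) = -4 - U
(9 + H(x))*(-391) = (9 + (-4 - 1*9))*(-391) = (9 + (-4 - 9))*(-391) = (9 - 13)*(-391) = -4*(-391) = 1564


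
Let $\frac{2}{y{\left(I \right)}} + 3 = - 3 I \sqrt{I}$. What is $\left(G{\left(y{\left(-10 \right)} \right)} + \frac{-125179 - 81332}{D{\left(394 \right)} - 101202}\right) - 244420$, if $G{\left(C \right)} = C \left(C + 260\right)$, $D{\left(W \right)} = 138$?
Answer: $\frac{5 \left(- 296527382988 \sqrt{10} + 14806282223873 i\right)}{303192 \left(- 999 i + 20 \sqrt{10}\right)} \approx -2.4442 \cdot 10^{5} - 5.4758 i$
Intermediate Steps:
$y{\left(I \right)} = \frac{2}{-3 - 3 I^{\frac{3}{2}}}$ ($y{\left(I \right)} = \frac{2}{-3 + - 3 I \sqrt{I}} = \frac{2}{-3 - 3 I^{\frac{3}{2}}}$)
$G{\left(C \right)} = C \left(260 + C\right)$
$\left(G{\left(y{\left(-10 \right)} \right)} + \frac{-125179 - 81332}{D{\left(394 \right)} - 101202}\right) - 244420 = \left(- \frac{2}{3 + 3 \left(-10\right)^{\frac{3}{2}}} \left(260 - \frac{2}{3 + 3 \left(-10\right)^{\frac{3}{2}}}\right) + \frac{-125179 - 81332}{138 - 101202}\right) - 244420 = \left(- \frac{2}{3 + 3 \left(- 10 i \sqrt{10}\right)} \left(260 - \frac{2}{3 + 3 \left(- 10 i \sqrt{10}\right)}\right) - \frac{206511}{-101064}\right) - 244420 = \left(- \frac{2}{3 - 30 i \sqrt{10}} \left(260 - \frac{2}{3 - 30 i \sqrt{10}}\right) - - \frac{68837}{33688}\right) - 244420 = \left(- \frac{2 \left(260 - \frac{2}{3 - 30 i \sqrt{10}}\right)}{3 - 30 i \sqrt{10}} + \frac{68837}{33688}\right) - 244420 = \left(\frac{68837}{33688} - \frac{2 \left(260 - \frac{2}{3 - 30 i \sqrt{10}}\right)}{3 - 30 i \sqrt{10}}\right) - 244420 = - \frac{8233952123}{33688} - \frac{2 \left(260 - \frac{2}{3 - 30 i \sqrt{10}}\right)}{3 - 30 i \sqrt{10}}$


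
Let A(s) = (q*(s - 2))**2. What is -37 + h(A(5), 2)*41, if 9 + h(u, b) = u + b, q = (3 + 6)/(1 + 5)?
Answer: 2025/4 ≈ 506.25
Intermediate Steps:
q = 3/2 (q = 9/6 = 9*(1/6) = 3/2 ≈ 1.5000)
A(s) = (-3 + 3*s/2)**2 (A(s) = (3*(s - 2)/2)**2 = (3*(-2 + s)/2)**2 = (-3 + 3*s/2)**2)
h(u, b) = -9 + b + u (h(u, b) = -9 + (u + b) = -9 + (b + u) = -9 + b + u)
-37 + h(A(5), 2)*41 = -37 + (-9 + 2 + 9*(-2 + 5)**2/4)*41 = -37 + (-9 + 2 + (9/4)*3**2)*41 = -37 + (-9 + 2 + (9/4)*9)*41 = -37 + (-9 + 2 + 81/4)*41 = -37 + (53/4)*41 = -37 + 2173/4 = 2025/4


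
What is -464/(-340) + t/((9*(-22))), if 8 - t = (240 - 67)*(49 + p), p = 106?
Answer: 209233/1530 ≈ 136.75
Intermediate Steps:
t = -26807 (t = 8 - (240 - 67)*(49 + 106) = 8 - 173*155 = 8 - 1*26815 = 8 - 26815 = -26807)
-464/(-340) + t/((9*(-22))) = -464/(-340) - 26807/(9*(-22)) = -464*(-1/340) - 26807/(-198) = 116/85 - 26807*(-1/198) = 116/85 + 2437/18 = 209233/1530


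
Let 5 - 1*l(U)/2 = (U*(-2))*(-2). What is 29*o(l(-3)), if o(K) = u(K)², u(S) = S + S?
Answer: 134096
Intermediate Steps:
u(S) = 2*S
l(U) = 10 - 8*U (l(U) = 10 - 2*U*(-2)*(-2) = 10 - 2*(-2*U)*(-2) = 10 - 8*U)
o(K) = 4*K² (o(K) = (2*K)² = 4*K²)
29*o(l(-3)) = 29*(4*(10 - 8*(-3))²) = 29*(4*(10 + 24)²) = 29*(4*34²) = 29*(4*1156) = 29*4624 = 134096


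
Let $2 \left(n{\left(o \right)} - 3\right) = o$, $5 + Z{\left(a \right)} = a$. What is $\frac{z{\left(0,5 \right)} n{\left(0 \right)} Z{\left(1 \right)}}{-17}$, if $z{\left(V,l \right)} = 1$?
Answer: $\frac{12}{17} \approx 0.70588$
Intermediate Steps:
$Z{\left(a \right)} = -5 + a$
$n{\left(o \right)} = 3 + \frac{o}{2}$
$\frac{z{\left(0,5 \right)} n{\left(0 \right)} Z{\left(1 \right)}}{-17} = \frac{1 \left(3 + \frac{1}{2} \cdot 0\right) \left(-5 + 1\right)}{-17} = 1 \left(3 + 0\right) \left(-4\right) \left(- \frac{1}{17}\right) = 1 \cdot 3 \left(-4\right) \left(- \frac{1}{17}\right) = 3 \left(-4\right) \left(- \frac{1}{17}\right) = \left(-12\right) \left(- \frac{1}{17}\right) = \frac{12}{17}$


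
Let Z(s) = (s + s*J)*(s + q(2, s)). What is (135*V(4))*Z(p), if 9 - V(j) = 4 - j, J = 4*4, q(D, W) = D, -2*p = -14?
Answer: 1301265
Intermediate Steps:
p = 7 (p = -1/2*(-14) = 7)
J = 16
V(j) = 5 + j (V(j) = 9 - (4 - j) = 9 + (-4 + j) = 5 + j)
Z(s) = 17*s*(2 + s) (Z(s) = (s + s*16)*(s + 2) = (s + 16*s)*(2 + s) = (17*s)*(2 + s) = 17*s*(2 + s))
(135*V(4))*Z(p) = (135*(5 + 4))*(17*7*(2 + 7)) = (135*9)*(17*7*9) = 1215*1071 = 1301265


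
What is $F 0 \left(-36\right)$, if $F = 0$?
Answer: $0$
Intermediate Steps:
$F 0 \left(-36\right) = 0 \cdot 0 \left(-36\right) = 0 \left(-36\right) = 0$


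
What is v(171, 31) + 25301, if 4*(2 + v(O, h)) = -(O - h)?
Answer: 25264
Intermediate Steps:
v(O, h) = -2 - O/4 + h/4 (v(O, h) = -2 + (-(O - h))/4 = -2 + (h - O)/4 = -2 + (-O/4 + h/4) = -2 - O/4 + h/4)
v(171, 31) + 25301 = (-2 - ¼*171 + (¼)*31) + 25301 = (-2 - 171/4 + 31/4) + 25301 = -37 + 25301 = 25264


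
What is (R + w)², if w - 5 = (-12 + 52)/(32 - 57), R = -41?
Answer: 35344/25 ≈ 1413.8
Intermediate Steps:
w = 17/5 (w = 5 + (-12 + 52)/(32 - 57) = 5 + 40/(-25) = 5 + 40*(-1/25) = 5 - 8/5 = 17/5 ≈ 3.4000)
(R + w)² = (-41 + 17/5)² = (-188/5)² = 35344/25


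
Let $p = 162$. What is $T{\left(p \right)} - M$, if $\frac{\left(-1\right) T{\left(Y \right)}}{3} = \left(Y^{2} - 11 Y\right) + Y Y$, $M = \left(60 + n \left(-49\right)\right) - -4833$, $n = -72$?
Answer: $-160539$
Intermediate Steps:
$M = 8421$ ($M = \left(60 - -3528\right) - -4833 = \left(60 + 3528\right) + 4833 = 3588 + 4833 = 8421$)
$T{\left(Y \right)} = - 6 Y^{2} + 33 Y$ ($T{\left(Y \right)} = - 3 \left(\left(Y^{2} - 11 Y\right) + Y Y\right) = - 3 \left(\left(Y^{2} - 11 Y\right) + Y^{2}\right) = - 3 \left(- 11 Y + 2 Y^{2}\right) = - 6 Y^{2} + 33 Y$)
$T{\left(p \right)} - M = 3 \cdot 162 \left(11 - 324\right) - 8421 = 3 \cdot 162 \left(-313\right) - 8421 = -152118 - 8421 = -160539$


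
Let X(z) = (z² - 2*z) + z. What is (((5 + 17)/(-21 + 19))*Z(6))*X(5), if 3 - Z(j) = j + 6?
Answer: 1980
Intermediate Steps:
Z(j) = -3 - j (Z(j) = 3 - (j + 6) = 3 - (6 + j) = 3 + (-6 - j) = -3 - j)
X(z) = z² - z
(((5 + 17)/(-21 + 19))*Z(6))*X(5) = (((5 + 17)/(-21 + 19))*(-3 - 1*6))*(5*(-1 + 5)) = ((22/(-2))*(-3 - 6))*(5*4) = ((22*(-½))*(-9))*20 = -11*(-9)*20 = 99*20 = 1980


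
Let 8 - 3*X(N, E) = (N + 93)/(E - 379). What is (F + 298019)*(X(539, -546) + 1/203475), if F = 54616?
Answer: 512281163177/501905 ≈ 1.0207e+6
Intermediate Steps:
X(N, E) = 8/3 - (93 + N)/(3*(-379 + E)) (X(N, E) = 8/3 - (N + 93)/(3*(E - 379)) = 8/3 - (93 + N)/(3*(-379 + E)))
(F + 298019)*(X(539, -546) + 1/203475) = (54616 + 298019)*((-3125 - 1*539 + 8*(-546))/(3*(-379 - 546)) + 1/203475) = 352635*((⅓)*(-3125 - 539 - 4368)/(-925) + 1/203475) = 352635*((⅓)*(-1/925)*(-8032) + 1/203475) = 352635*(8032/2775 + 1/203475) = 352635*(21790853/7528575) = 512281163177/501905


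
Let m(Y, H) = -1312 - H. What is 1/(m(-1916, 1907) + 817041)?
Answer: 1/813822 ≈ 1.2288e-6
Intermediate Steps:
1/(m(-1916, 1907) + 817041) = 1/((-1312 - 1*1907) + 817041) = 1/((-1312 - 1907) + 817041) = 1/(-3219 + 817041) = 1/813822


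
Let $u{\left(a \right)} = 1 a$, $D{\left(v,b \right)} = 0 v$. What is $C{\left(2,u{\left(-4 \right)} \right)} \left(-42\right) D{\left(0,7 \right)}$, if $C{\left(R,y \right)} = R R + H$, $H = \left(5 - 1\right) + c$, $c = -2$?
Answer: $0$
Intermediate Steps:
$D{\left(v,b \right)} = 0$
$u{\left(a \right)} = a$
$H = 2$ ($H = \left(5 - 1\right) - 2 = 4 - 2 = 2$)
$C{\left(R,y \right)} = 2 + R^{2}$ ($C{\left(R,y \right)} = R R + 2 = R^{2} + 2 = 2 + R^{2}$)
$C{\left(2,u{\left(-4 \right)} \right)} \left(-42\right) D{\left(0,7 \right)} = \left(2 + 2^{2}\right) \left(-42\right) 0 = \left(2 + 4\right) \left(-42\right) 0 = 6 \left(-42\right) 0 = \left(-252\right) 0 = 0$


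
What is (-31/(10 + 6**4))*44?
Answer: -682/653 ≈ -1.0444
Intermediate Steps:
(-31/(10 + 6**4))*44 = (-31/(10 + 1296))*44 = (-31/1306)*44 = ((1/1306)*(-31))*44 = -31/1306*44 = -682/653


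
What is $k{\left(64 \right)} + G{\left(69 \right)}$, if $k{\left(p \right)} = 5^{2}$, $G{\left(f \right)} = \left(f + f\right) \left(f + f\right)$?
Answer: $19069$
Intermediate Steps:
$G{\left(f \right)} = 4 f^{2}$ ($G{\left(f \right)} = 2 f 2 f = 4 f^{2}$)
$k{\left(p \right)} = 25$
$k{\left(64 \right)} + G{\left(69 \right)} = 25 + 4 \cdot 69^{2} = 25 + 4 \cdot 4761 = 25 + 19044 = 19069$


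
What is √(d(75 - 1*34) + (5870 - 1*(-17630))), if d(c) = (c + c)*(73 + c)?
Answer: 4*√2053 ≈ 181.24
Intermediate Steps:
d(c) = 2*c*(73 + c) (d(c) = (2*c)*(73 + c) = 2*c*(73 + c))
√(d(75 - 1*34) + (5870 - 1*(-17630))) = √(2*(75 - 1*34)*(73 + (75 - 1*34)) + (5870 - 1*(-17630))) = √(2*(75 - 34)*(73 + (75 - 34)) + (5870 + 17630)) = √(2*41*(73 + 41) + 23500) = √(2*41*114 + 23500) = √(9348 + 23500) = √32848 = 4*√2053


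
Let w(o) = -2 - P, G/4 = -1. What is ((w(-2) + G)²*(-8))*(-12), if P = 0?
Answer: 3456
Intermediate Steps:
G = -4 (G = 4*(-1) = -4)
w(o) = -2 (w(o) = -2 - 1*0 = -2 + 0 = -2)
((w(-2) + G)²*(-8))*(-12) = ((-2 - 4)²*(-8))*(-12) = ((-6)²*(-8))*(-12) = (36*(-8))*(-12) = -288*(-12) = 3456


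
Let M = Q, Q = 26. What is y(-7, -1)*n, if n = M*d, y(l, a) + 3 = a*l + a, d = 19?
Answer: 1482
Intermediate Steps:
M = 26
y(l, a) = -3 + a + a*l (y(l, a) = -3 + (a*l + a) = -3 + (a + a*l) = -3 + a + a*l)
n = 494 (n = 26*19 = 494)
y(-7, -1)*n = (-3 - 1 - 1*(-7))*494 = (-3 - 1 + 7)*494 = 3*494 = 1482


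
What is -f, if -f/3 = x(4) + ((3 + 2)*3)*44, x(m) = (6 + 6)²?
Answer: 2412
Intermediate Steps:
x(m) = 144 (x(m) = 12² = 144)
f = -2412 (f = -3*(144 + ((3 + 2)*3)*44) = -3*(144 + (5*3)*44) = -3*(144 + 15*44) = -3*(144 + 660) = -3*804 = -2412)
-f = -1*(-2412) = 2412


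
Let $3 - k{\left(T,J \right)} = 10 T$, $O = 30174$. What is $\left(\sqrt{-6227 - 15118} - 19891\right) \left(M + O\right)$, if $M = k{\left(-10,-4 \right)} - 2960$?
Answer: $-543362447 + 27317 i \sqrt{21345} \approx -5.4336 \cdot 10^{8} + 3.991 \cdot 10^{6} i$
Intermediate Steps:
$k{\left(T,J \right)} = 3 - 10 T$
$M = -2857$ ($M = \left(3 - -100\right) - 2960 = \left(3 + 100\right) - 2960 = 103 - 2960 = -2857$)
$\left(\sqrt{-6227 - 15118} - 19891\right) \left(M + O\right) = \left(\sqrt{-6227 - 15118} - 19891\right) \left(-2857 + 30174\right) = \left(\sqrt{-21345} - 19891\right) 27317 = \left(i \sqrt{21345} - 19891\right) 27317 = \left(-19891 + i \sqrt{21345}\right) 27317 = -543362447 + 27317 i \sqrt{21345}$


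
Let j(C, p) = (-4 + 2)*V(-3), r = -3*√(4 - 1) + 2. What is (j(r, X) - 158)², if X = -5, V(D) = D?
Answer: 23104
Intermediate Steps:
r = 2 - 3*√3 (r = -3*√3 + 2 = 2 - 3*√3 ≈ -3.1962)
j(C, p) = 6 (j(C, p) = (-4 + 2)*(-3) = -2*(-3) = 6)
(j(r, X) - 158)² = (6 - 158)² = (-152)² = 23104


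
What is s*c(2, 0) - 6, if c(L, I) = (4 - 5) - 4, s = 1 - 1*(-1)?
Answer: -16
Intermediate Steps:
s = 2 (s = 1 + 1 = 2)
c(L, I) = -5 (c(L, I) = -1 - 4 = -5)
s*c(2, 0) - 6 = 2*(-5) - 6 = -10 - 6 = -16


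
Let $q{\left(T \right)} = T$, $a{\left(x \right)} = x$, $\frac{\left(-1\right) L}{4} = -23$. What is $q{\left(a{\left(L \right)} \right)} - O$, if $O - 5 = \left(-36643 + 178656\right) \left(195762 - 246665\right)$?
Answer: $7228887826$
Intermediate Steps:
$L = 92$ ($L = \left(-4\right) \left(-23\right) = 92$)
$O = -7228887734$ ($O = 5 + \left(-36643 + 178656\right) \left(195762 - 246665\right) = 5 + 142013 \left(-50903\right) = 5 - 7228887739 = -7228887734$)
$q{\left(a{\left(L \right)} \right)} - O = 92 - -7228887734 = 92 + 7228887734 = 7228887826$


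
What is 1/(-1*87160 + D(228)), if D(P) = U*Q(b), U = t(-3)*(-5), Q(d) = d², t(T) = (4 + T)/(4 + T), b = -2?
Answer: -1/87180 ≈ -1.1471e-5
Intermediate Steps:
t(T) = 1
U = -5 (U = 1*(-5) = -5)
D(P) = -20 (D(P) = -5*(-2)² = -5*4 = -20)
1/(-1*87160 + D(228)) = 1/(-1*87160 - 20) = 1/(-87160 - 20) = 1/(-87180) = -1/87180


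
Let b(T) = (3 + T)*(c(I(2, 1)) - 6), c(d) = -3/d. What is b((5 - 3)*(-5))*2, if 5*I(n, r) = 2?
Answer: 189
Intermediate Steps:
I(n, r) = ⅖ (I(n, r) = (⅕)*2 = ⅖)
b(T) = -81/2 - 27*T/2 (b(T) = (3 + T)*(-3/⅖ - 6) = (3 + T)*(-3*5/2 - 6) = (3 + T)*(-15/2 - 6) = (3 + T)*(-27/2) = -81/2 - 27*T/2)
b((5 - 3)*(-5))*2 = (-81/2 - 27*(5 - 3)*(-5)/2)*2 = (-81/2 - 27*(-5))*2 = (-81/2 - 27/2*(-10))*2 = (-81/2 + 135)*2 = (189/2)*2 = 189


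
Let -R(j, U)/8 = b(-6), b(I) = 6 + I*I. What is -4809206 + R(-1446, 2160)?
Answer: -4809542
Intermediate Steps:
b(I) = 6 + I²
R(j, U) = -336 (R(j, U) = -8*(6 + (-6)²) = -8*(6 + 36) = -8*42 = -336)
-4809206 + R(-1446, 2160) = -4809206 - 336 = -4809542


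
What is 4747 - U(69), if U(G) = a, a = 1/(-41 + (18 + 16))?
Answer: 33230/7 ≈ 4747.1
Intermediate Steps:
a = -⅐ (a = 1/(-41 + 34) = 1/(-7) = -⅐ ≈ -0.14286)
U(G) = -⅐
4747 - U(69) = 4747 - 1*(-⅐) = 4747 + ⅐ = 33230/7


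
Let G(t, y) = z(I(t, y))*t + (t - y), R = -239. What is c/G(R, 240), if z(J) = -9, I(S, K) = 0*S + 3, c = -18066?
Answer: -9033/836 ≈ -10.805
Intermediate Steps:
I(S, K) = 3 (I(S, K) = 0 + 3 = 3)
G(t, y) = -y - 8*t (G(t, y) = -9*t + (t - y) = -y - 8*t)
c/G(R, 240) = -18066/(-1*240 - 8*(-239)) = -18066/(-240 + 1912) = -18066/1672 = -18066*1/1672 = -9033/836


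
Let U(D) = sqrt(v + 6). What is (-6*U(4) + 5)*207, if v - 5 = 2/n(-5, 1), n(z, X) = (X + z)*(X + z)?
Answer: 1035 - 621*sqrt(178)/2 ≈ -3107.6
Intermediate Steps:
n(z, X) = (X + z)**2
v = 41/8 (v = 5 + 2/((1 - 5)**2) = 5 + 2/((-4)**2) = 5 + 2/16 = 5 + 2*(1/16) = 5 + 1/8 = 41/8 ≈ 5.1250)
U(D) = sqrt(178)/4 (U(D) = sqrt(41/8 + 6) = sqrt(89/8) = sqrt(178)/4)
(-6*U(4) + 5)*207 = (-3*sqrt(178)/2 + 5)*207 = (5 - 3*sqrt(178)/2)*207 = 1035 - 621*sqrt(178)/2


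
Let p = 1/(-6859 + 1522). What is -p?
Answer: 1/5337 ≈ 0.00018737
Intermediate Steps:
p = -1/5337 (p = 1/(-5337) = -1/5337 ≈ -0.00018737)
-p = -1*(-1/5337) = 1/5337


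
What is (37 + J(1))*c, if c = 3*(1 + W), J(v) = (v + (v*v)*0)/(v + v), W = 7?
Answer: 900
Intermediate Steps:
J(v) = ½ (J(v) = (v + v²*0)/((2*v)) = (v + 0)*(1/(2*v)) = v*(1/(2*v)) = ½)
c = 24 (c = 3*(1 + 7) = 3*8 = 24)
(37 + J(1))*c = (37 + ½)*24 = (75/2)*24 = 900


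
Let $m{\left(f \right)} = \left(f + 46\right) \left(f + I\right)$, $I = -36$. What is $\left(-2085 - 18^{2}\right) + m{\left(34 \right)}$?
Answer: $-2569$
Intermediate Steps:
$m{\left(f \right)} = \left(-36 + f\right) \left(46 + f\right)$ ($m{\left(f \right)} = \left(f + 46\right) \left(f - 36\right) = \left(46 + f\right) \left(-36 + f\right) = \left(-36 + f\right) \left(46 + f\right)$)
$\left(-2085 - 18^{2}\right) + m{\left(34 \right)} = \left(-2085 - 18^{2}\right) + \left(-1656 + 34^{2} + 10 \cdot 34\right) = \left(-2085 - 324\right) + \left(-1656 + 1156 + 340\right) = \left(-2085 - 324\right) - 160 = -2409 - 160 = -2569$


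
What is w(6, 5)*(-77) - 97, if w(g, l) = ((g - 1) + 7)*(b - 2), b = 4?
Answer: -1945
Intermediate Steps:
w(g, l) = 12 + 2*g (w(g, l) = ((g - 1) + 7)*(4 - 2) = ((-1 + g) + 7)*2 = (6 + g)*2 = 12 + 2*g)
w(6, 5)*(-77) - 97 = (12 + 2*6)*(-77) - 97 = (12 + 12)*(-77) - 97 = 24*(-77) - 97 = -1848 - 97 = -1945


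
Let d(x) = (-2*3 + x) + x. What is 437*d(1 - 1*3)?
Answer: -4370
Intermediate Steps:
d(x) = -6 + 2*x (d(x) = (-6 + x) + x = -6 + 2*x)
437*d(1 - 1*3) = 437*(-6 + 2*(1 - 1*3)) = 437*(-6 + 2*(1 - 3)) = 437*(-6 + 2*(-2)) = 437*(-6 - 4) = 437*(-10) = -4370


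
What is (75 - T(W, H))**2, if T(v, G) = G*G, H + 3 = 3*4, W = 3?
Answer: 36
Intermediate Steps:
H = 9 (H = -3 + 3*4 = -3 + 12 = 9)
T(v, G) = G**2
(75 - T(W, H))**2 = (75 - 1*9**2)**2 = (75 - 1*81)**2 = (75 - 81)**2 = (-6)**2 = 36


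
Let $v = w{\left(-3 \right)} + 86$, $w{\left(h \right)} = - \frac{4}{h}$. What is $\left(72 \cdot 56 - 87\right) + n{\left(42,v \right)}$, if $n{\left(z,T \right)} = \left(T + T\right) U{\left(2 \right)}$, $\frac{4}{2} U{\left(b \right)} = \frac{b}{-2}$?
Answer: $\frac{11573}{3} \approx 3857.7$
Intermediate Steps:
$U{\left(b \right)} = - \frac{b}{4}$ ($U{\left(b \right)} = \frac{b \frac{1}{-2}}{2} = \frac{b \left(- \frac{1}{2}\right)}{2} = \frac{\left(- \frac{1}{2}\right) b}{2} = - \frac{b}{4}$)
$v = \frac{262}{3}$ ($v = - \frac{4}{-3} + 86 = \left(-4\right) \left(- \frac{1}{3}\right) + 86 = \frac{4}{3} + 86 = \frac{262}{3} \approx 87.333$)
$n{\left(z,T \right)} = - T$ ($n{\left(z,T \right)} = \left(T + T\right) \left(\left(- \frac{1}{4}\right) 2\right) = 2 T \left(- \frac{1}{2}\right) = - T$)
$\left(72 \cdot 56 - 87\right) + n{\left(42,v \right)} = \left(72 \cdot 56 - 87\right) - \frac{262}{3} = \left(4032 - 87\right) - \frac{262}{3} = 3945 - \frac{262}{3} = \frac{11573}{3}$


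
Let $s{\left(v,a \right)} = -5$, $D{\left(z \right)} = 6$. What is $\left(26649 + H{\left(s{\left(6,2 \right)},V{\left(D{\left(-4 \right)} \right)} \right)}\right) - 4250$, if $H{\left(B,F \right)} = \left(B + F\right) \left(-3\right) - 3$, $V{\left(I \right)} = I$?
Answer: $22393$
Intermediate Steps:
$H{\left(B,F \right)} = -3 - 3 B - 3 F$ ($H{\left(B,F \right)} = \left(- 3 B - 3 F\right) - 3 = -3 - 3 B - 3 F$)
$\left(26649 + H{\left(s{\left(6,2 \right)},V{\left(D{\left(-4 \right)} \right)} \right)}\right) - 4250 = \left(26649 - 6\right) - 4250 = 26643 - 4250 = 22393$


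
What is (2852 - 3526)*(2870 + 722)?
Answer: -2421008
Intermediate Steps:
(2852 - 3526)*(2870 + 722) = -674*3592 = -2421008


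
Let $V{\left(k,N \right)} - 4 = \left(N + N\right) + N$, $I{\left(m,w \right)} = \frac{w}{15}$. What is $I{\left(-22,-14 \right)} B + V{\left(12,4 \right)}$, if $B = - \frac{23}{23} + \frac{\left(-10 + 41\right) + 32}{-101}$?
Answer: $\frac{26536}{1515} \approx 17.516$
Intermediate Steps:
$I{\left(m,w \right)} = \frac{w}{15}$ ($I{\left(m,w \right)} = w \frac{1}{15} = \frac{w}{15}$)
$B = - \frac{164}{101}$ ($B = \left(-23\right) \frac{1}{23} + \left(31 + 32\right) \left(- \frac{1}{101}\right) = -1 + 63 \left(- \frac{1}{101}\right) = -1 - \frac{63}{101} = - \frac{164}{101} \approx -1.6238$)
$V{\left(k,N \right)} = 4 + 3 N$ ($V{\left(k,N \right)} = 4 + \left(\left(N + N\right) + N\right) = 4 + \left(2 N + N\right) = 4 + 3 N$)
$I{\left(-22,-14 \right)} B + V{\left(12,4 \right)} = \frac{1}{15} \left(-14\right) \left(- \frac{164}{101}\right) + \left(4 + 3 \cdot 4\right) = \left(- \frac{14}{15}\right) \left(- \frac{164}{101}\right) + \left(4 + 12\right) = \frac{2296}{1515} + 16 = \frac{26536}{1515}$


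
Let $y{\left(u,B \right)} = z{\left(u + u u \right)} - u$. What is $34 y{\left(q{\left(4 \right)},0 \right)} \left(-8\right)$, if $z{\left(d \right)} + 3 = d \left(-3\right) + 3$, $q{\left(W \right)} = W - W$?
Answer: $0$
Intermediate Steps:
$q{\left(W \right)} = 0$
$z{\left(d \right)} = - 3 d$ ($z{\left(d \right)} = -3 + \left(d \left(-3\right) + 3\right) = -3 - \left(-3 + 3 d\right) = - 3 d$)
$y{\left(u,B \right)} = - 4 u - 3 u^{2}$ ($y{\left(u,B \right)} = - 3 \left(u + u u\right) - u = - 3 \left(u + u^{2}\right) - u = \left(- 3 u - 3 u^{2}\right) - u = - 4 u - 3 u^{2}$)
$34 y{\left(q{\left(4 \right)},0 \right)} \left(-8\right) = 34 \cdot 0 \left(-4 - 0\right) \left(-8\right) = 34 \cdot 0 \left(-4 + 0\right) \left(-8\right) = 34 \cdot 0 \left(-4\right) \left(-8\right) = 34 \cdot 0 \left(-8\right) = 0 \left(-8\right) = 0$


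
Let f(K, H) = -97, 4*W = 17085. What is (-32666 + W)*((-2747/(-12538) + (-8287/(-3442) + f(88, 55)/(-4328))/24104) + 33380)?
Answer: -4267197420004566614305403/4502103783761152 ≈ -9.4782e+8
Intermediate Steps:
W = 17085/4 (W = (1/4)*17085 = 17085/4 ≈ 4271.3)
(-32666 + W)*((-2747/(-12538) + (-8287/(-3442) + f(88, 55)/(-4328))/24104) + 33380) = (-32666 + 17085/4)*((-2747/(-12538) + (-8287/(-3442) - 97/(-4328))/24104) + 33380) = -113579*((-2747*(-1/12538) + (-8287*(-1/3442) - 97*(-1/4328))*(1/24104)) + 33380)/4 = -113579*((2747/12538 + (8287/3442 + 97/4328)*(1/24104)) + 33380)/4 = -113579*((2747/12538 + (18100005/7448488)*(1/24104)) + 33380)/4 = -113579*((2747/12538 + 18100005/179538354752) + 33380)/4 = -113579*(246709399183217/1125525945940288 + 33380)/4 = -113579/4*37570302784885996657/1125525945940288 = -4267197420004566614305403/4502103783761152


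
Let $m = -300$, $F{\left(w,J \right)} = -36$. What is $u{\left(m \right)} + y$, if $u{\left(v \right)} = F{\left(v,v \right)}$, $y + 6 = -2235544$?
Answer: $-2235586$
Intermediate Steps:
$y = -2235550$ ($y = -6 - 2235544 = -2235550$)
$u{\left(v \right)} = -36$
$u{\left(m \right)} + y = -36 - 2235550 = -2235586$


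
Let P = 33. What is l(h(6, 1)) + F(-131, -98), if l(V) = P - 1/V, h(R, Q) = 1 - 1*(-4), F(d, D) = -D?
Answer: 654/5 ≈ 130.80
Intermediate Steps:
h(R, Q) = 5 (h(R, Q) = 1 + 4 = 5)
l(V) = 33 - 1/V
l(h(6, 1)) + F(-131, -98) = (33 - 1/5) - 1*(-98) = (33 - 1*1/5) + 98 = (33 - 1/5) + 98 = 164/5 + 98 = 654/5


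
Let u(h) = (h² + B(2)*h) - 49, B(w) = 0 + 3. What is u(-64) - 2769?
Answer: 1086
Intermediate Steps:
B(w) = 3
u(h) = -49 + h² + 3*h (u(h) = (h² + 3*h) - 49 = -49 + h² + 3*h)
u(-64) - 2769 = (-49 + (-64)² + 3*(-64)) - 2769 = (-49 + 4096 - 192) - 2769 = 3855 - 2769 = 1086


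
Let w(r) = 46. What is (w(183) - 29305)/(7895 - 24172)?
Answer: 29259/16277 ≈ 1.7976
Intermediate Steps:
(w(183) - 29305)/(7895 - 24172) = (46 - 29305)/(7895 - 24172) = -29259/(-16277) = -29259*(-1/16277) = 29259/16277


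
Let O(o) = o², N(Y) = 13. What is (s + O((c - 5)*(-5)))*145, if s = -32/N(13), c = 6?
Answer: 42485/13 ≈ 3268.1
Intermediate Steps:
s = -32/13 ≈ -2.4615
(s + O((c - 5)*(-5)))*145 = (-32/13 + ((6 - 5)*(-5))²)*145 = (-32/13 + (1*(-5))²)*145 = (-32/13 + (-5)²)*145 = (-32/13 + 25)*145 = (293/13)*145 = 42485/13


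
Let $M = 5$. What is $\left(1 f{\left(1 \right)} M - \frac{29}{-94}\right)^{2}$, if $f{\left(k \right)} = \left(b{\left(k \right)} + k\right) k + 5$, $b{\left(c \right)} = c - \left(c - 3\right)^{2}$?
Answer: $\frac{2070721}{8836} \approx 234.35$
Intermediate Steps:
$b{\left(c \right)} = c - \left(-3 + c\right)^{2}$
$f{\left(k \right)} = 5 + k \left(- \left(-3 + k\right)^{2} + 2 k\right)$ ($f{\left(k \right)} = \left(\left(k - \left(-3 + k\right)^{2}\right) + k\right) k + 5 = \left(- \left(-3 + k\right)^{2} + 2 k\right) k + 5 = k \left(- \left(-3 + k\right)^{2} + 2 k\right) + 5 = 5 + k \left(- \left(-3 + k\right)^{2} + 2 k\right)$)
$\left(1 f{\left(1 \right)} M - \frac{29}{-94}\right)^{2} = \left(1 \left(5 + 1^{2} + 1 \left(1 - \left(-3 + 1\right)^{2}\right)\right) 5 - \frac{29}{-94}\right)^{2} = \left(1 \left(5 + 1 + 1 \left(1 - \left(-2\right)^{2}\right)\right) 5 - - \frac{29}{94}\right)^{2} = \left(1 \left(5 + 1 + 1 \left(1 - 4\right)\right) 5 + \frac{29}{94}\right)^{2} = \left(1 \left(5 + 1 + 1 \left(-3\right)\right) 5 + \frac{29}{94}\right)^{2} = \left(1 \left(5 + 1 - 3\right) 5 + \frac{29}{94}\right)^{2} = \left(1 \cdot 3 \cdot 5 + \frac{29}{94}\right)^{2} = \left(3 \cdot 5 + \frac{29}{94}\right)^{2} = \left(15 + \frac{29}{94}\right)^{2} = \left(\frac{1439}{94}\right)^{2} = \frac{2070721}{8836}$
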